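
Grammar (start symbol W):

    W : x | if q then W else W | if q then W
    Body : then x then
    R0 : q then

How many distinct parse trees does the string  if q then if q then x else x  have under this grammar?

Parse trees for if q then if q then x else x:
  [W if q then [W if q then [W x]] else [W x]]
  [W if q then [W if q then [W x] else [W x]]]

2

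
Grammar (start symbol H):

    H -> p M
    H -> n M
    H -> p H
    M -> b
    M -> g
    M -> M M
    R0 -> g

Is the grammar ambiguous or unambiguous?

Ambiguous

Witness: n b b b

Derivation 1: H ⇒ n M ⇒ n M M ⇒ n b M ⇒ n b M M ⇒ n b b M ⇒ n b b b
Derivation 2: H ⇒ n M ⇒ n M M ⇒ n M M M ⇒ n b M M ⇒ n b b M ⇒ n b b b

Two distinct leftmost derivations for the same string.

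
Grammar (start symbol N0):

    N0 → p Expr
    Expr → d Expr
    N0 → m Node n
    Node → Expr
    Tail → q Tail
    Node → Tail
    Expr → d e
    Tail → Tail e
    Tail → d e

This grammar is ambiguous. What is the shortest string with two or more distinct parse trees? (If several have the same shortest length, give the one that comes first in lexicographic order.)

m d e n

length 3: no string has ≥2 trees
length 4: m d e n has 2 parse trees

Two derivations of m d e n:
  N0 ⇒ m Node n ⇒ m Expr n ⇒ m d e n
  N0 ⇒ m Node n ⇒ m Tail n ⇒ m d e n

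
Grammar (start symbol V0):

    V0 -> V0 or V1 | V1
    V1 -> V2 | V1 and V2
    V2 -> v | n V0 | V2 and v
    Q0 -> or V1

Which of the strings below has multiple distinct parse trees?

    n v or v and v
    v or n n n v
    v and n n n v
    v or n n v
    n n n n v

n v or v and v: 6 trees
v or n n n v: 1 tree
v and n n n v: 1 tree
v or n n v: 1 tree
n n n n v: 1 tree

n v or v and v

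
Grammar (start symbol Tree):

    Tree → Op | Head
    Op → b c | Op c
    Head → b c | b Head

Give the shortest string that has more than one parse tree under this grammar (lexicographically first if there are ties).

length 2: b c has 2 parse trees

Two derivations of b c:
  Tree ⇒ Op ⇒ b c
  Tree ⇒ Head ⇒ b c

b c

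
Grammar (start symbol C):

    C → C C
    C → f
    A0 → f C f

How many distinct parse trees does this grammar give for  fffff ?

14

Parse trees for fffff (showing first 6 of 14):
  [C [C f] [C [C f] [C [C f] [C [C f] [C f]]]]]
  [C [C f] [C [C f] [C [C [C f] [C f]] [C f]]]]
  [C [C f] [C [C [C f] [C f]] [C [C f] [C f]]]]
  [C [C f] [C [C [C f] [C [C f] [C f]]] [C f]]]
  [C [C f] [C [C [C [C f] [C f]] [C f]] [C f]]]
  [C [C [C f] [C f]] [C [C f] [C [C f] [C f]]]]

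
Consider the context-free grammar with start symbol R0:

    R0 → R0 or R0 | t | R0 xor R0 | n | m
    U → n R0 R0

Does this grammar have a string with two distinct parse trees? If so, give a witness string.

Witness: m or m or m

Derivation 1: R0 ⇒ R0 or R0 ⇒ R0 or R0 or R0 ⇒ m or R0 or R0 ⇒ m or m or R0 ⇒ m or m or m
Derivation 2: R0 ⇒ R0 or R0 ⇒ m or R0 ⇒ m or R0 or R0 ⇒ m or m or R0 ⇒ m or m or m

Two distinct leftmost derivations for the same string.

Ambiguous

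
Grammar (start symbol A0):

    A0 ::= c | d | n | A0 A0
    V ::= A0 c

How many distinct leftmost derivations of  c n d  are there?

Parse trees for c n d:
  [A0 [A0 c] [A0 [A0 n] [A0 d]]]
  [A0 [A0 [A0 c] [A0 n]] [A0 d]]

2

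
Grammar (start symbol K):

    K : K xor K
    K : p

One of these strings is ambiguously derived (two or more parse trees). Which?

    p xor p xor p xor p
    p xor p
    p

p xor p xor p xor p: 5 trees
p xor p: 1 tree
p: 1 tree

p xor p xor p xor p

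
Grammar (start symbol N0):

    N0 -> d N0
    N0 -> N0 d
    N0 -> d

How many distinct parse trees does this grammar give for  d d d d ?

8

Parse trees for d d d d:
  [N0 d [N0 d [N0 d [N0 d]]]]
  [N0 d [N0 d [N0 [N0 d] d]]]
  [N0 d [N0 [N0 d [N0 d]] d]]
  [N0 d [N0 [N0 [N0 d] d] d]]
  [N0 [N0 d [N0 d [N0 d]]] d]
  [N0 [N0 d [N0 [N0 d] d]] d]
  [N0 [N0 [N0 d [N0 d]] d] d]
  [N0 [N0 [N0 [N0 d] d] d] d]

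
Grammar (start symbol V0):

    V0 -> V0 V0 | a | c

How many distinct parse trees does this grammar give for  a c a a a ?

Parse trees for a c a a a (showing first 6 of 14):
  [V0 [V0 a] [V0 [V0 c] [V0 [V0 a] [V0 [V0 a] [V0 a]]]]]
  [V0 [V0 a] [V0 [V0 c] [V0 [V0 [V0 a] [V0 a]] [V0 a]]]]
  [V0 [V0 a] [V0 [V0 [V0 c] [V0 a]] [V0 [V0 a] [V0 a]]]]
  [V0 [V0 a] [V0 [V0 [V0 c] [V0 [V0 a] [V0 a]]] [V0 a]]]
  [V0 [V0 a] [V0 [V0 [V0 [V0 c] [V0 a]] [V0 a]] [V0 a]]]
  [V0 [V0 [V0 a] [V0 c]] [V0 [V0 a] [V0 [V0 a] [V0 a]]]]

14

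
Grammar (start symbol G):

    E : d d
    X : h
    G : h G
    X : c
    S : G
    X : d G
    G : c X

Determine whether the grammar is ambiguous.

Only G, X are reachable from G; ignoring the rest: Restricted to the reachable nonterminals, every rule has the form A → t or A → t B, and no two rules for the same A share a first terminal. The grammar encodes a DFA — one run per string.

Unambiguous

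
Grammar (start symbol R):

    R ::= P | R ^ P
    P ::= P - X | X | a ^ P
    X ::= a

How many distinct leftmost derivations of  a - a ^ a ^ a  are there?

2

Parse trees for a - a ^ a ^ a:
  [R [R [P [P [X a]] - [X a]]] ^ [P a ^ [P [X a]]]]
  [R [R [R [P [P [X a]] - [X a]]] ^ [P [X a]]] ^ [P [X a]]]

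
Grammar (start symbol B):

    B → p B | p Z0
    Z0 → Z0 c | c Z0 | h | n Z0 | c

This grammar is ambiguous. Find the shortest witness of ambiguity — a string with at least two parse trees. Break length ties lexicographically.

length 2: no string has ≥2 trees
length 3: p c c has 2 parse trees

Two derivations of p c c:
  B ⇒ p Z0 ⇒ p Z0 c ⇒ p c c
  B ⇒ p Z0 ⇒ p c Z0 ⇒ p c c

p c c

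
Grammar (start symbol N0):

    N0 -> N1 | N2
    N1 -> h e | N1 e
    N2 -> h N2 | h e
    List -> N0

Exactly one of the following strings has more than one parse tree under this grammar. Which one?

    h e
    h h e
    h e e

h e

h e: 2 trees
h h e: 1 tree
h e e: 1 tree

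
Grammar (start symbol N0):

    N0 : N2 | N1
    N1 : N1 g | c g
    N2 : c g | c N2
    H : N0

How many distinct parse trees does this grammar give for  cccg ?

Parse trees for cccg:
  [N0 [N2 c [N2 c [N2 c g]]]]

1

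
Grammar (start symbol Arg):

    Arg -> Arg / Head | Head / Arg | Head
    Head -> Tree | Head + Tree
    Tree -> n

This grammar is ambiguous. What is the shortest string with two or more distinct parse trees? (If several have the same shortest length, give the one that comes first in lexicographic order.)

length 1: no string has ≥2 trees
length 3: n / n has 2 parse trees

Two derivations of n / n:
  Arg ⇒ Arg / Head ⇒ Head / Head ⇒ Tree / Head ⇒ n / Head ⇒ n / Tree ⇒ n / n
  Arg ⇒ Head / Arg ⇒ Tree / Arg ⇒ n / Arg ⇒ n / Head ⇒ n / Tree ⇒ n / n

n / n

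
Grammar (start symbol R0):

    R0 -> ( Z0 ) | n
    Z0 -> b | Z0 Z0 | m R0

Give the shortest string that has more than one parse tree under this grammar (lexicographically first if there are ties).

length 1: no string has ≥2 trees
length 3: no string has ≥2 trees
length 4: no string has ≥2 trees
length 5: ( b b b ) has 2 parse trees

Two derivations of ( b b b ):
  R0 ⇒ ( Z0 ) ⇒ ( Z0 Z0 ) ⇒ ( b Z0 ) ⇒ ( b Z0 Z0 ) ⇒ ( b b Z0 ) ⇒ ( b b b )
  R0 ⇒ ( Z0 ) ⇒ ( Z0 Z0 ) ⇒ ( Z0 Z0 Z0 ) ⇒ ( b Z0 Z0 ) ⇒ ( b b Z0 ) ⇒ ( b b b )

( b b b )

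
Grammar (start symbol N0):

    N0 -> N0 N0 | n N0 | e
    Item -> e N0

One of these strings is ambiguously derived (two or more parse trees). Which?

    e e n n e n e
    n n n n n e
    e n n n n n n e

e e n n e n e

e e n n e n e: 9 trees
n n n n n e: 1 tree
e n n n n n n e: 1 tree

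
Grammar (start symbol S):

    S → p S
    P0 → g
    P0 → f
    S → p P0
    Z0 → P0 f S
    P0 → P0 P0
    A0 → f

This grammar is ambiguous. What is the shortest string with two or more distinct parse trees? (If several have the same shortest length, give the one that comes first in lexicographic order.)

p f f f

length 2: no string has ≥2 trees
length 3: no string has ≥2 trees
length 4: p f f f has 2 parse trees

Two derivations of p f f f:
  S ⇒ p P0 ⇒ p P0 P0 ⇒ p f P0 ⇒ p f P0 P0 ⇒ p f f P0 ⇒ p f f f
  S ⇒ p P0 ⇒ p P0 P0 ⇒ p P0 P0 P0 ⇒ p f P0 P0 ⇒ p f f P0 ⇒ p f f f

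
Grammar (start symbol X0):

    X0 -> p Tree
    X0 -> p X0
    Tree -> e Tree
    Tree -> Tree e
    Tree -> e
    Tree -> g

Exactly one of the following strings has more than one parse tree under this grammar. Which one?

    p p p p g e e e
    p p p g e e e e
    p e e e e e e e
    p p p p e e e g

p e e e e e e e

p p p p g e e e: 1 tree
p p p g e e e e: 1 tree
p e e e e e e e: 64 trees
p p p p e e e g: 1 tree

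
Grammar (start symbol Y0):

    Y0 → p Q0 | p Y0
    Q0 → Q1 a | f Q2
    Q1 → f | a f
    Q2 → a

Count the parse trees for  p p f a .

2

Parse trees for p p f a:
  [Y0 p [Y0 p [Q0 [Q1 f] a]]]
  [Y0 p [Y0 p [Q0 f [Q2 a]]]]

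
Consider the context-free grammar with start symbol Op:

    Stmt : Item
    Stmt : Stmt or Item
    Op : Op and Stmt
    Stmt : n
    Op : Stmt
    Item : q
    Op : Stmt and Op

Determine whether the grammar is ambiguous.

Witness: n and n

Derivation 1: Op ⇒ Op and Stmt ⇒ Stmt and Stmt ⇒ n and Stmt ⇒ n and n
Derivation 2: Op ⇒ Stmt and Op ⇒ n and Op ⇒ n and Stmt ⇒ n and n

Two distinct leftmost derivations for the same string.

Ambiguous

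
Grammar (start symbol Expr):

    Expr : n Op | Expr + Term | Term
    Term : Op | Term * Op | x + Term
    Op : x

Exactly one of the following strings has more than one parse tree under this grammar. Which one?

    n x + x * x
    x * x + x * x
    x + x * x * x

n x + x * x: 1 tree
x * x + x * x: 1 tree
x + x * x * x: 4 trees

x + x * x * x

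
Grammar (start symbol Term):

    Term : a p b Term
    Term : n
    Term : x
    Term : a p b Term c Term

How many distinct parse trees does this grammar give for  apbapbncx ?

Parse trees for apbapbncx:
  [Term a p b [Term a p b [Term n] c [Term x]]]
  [Term a p b [Term a p b [Term n]] c [Term x]]

2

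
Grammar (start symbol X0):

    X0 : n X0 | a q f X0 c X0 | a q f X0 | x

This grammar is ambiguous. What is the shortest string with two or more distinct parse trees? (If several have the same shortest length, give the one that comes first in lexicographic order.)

length 1: no string has ≥2 trees
length 2: no string has ≥2 trees
length 3: no string has ≥2 trees
length 4: no string has ≥2 trees
length 5: no string has ≥2 trees
length 6: no string has ≥2 trees
length 7: no string has ≥2 trees
length 8: no string has ≥2 trees
length 9: a q f a q f x c x has 2 parse trees

Two derivations of a q f a q f x c x:
  X0 ⇒ a q f X0 c X0 ⇒ a q f a q f X0 c X0 ⇒ a q f a q f x c X0 ⇒ a q f a q f x c x
  X0 ⇒ a q f X0 ⇒ a q f a q f X0 c X0 ⇒ a q f a q f x c X0 ⇒ a q f a q f x c x

a q f a q f x c x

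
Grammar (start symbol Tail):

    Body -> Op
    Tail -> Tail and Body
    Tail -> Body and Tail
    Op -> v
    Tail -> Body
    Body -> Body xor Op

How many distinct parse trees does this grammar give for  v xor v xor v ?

1

Parse trees for v xor v xor v:
  [Tail [Body [Body [Body [Op v]] xor [Op v]] xor [Op v]]]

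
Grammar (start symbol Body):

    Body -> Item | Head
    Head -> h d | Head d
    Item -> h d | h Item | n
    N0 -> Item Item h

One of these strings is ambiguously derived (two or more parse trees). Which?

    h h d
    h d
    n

h d

h h d: 1 tree
h d: 2 trees
n: 1 tree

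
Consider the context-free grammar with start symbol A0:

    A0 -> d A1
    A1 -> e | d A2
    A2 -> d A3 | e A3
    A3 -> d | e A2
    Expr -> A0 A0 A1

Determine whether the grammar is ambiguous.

Unambiguous

(Expr is unreachable from A0, so its rules don't affect L(A0).) Restricted to the reachable nonterminals, every rule has the form A → t or A → t B, and no two rules for the same A share a first terminal. The grammar encodes a DFA — one run per string.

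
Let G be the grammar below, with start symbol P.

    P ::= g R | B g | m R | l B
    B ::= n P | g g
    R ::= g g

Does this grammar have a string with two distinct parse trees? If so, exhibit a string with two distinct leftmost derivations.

Ambiguous

Witness: g g g

Derivation 1: P ⇒ g R ⇒ g g g
Derivation 2: P ⇒ B g ⇒ g g g

Two distinct leftmost derivations for the same string.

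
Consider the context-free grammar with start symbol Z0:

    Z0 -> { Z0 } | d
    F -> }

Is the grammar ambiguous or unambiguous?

Unambiguous

Only Z0 is reachable from Z0; ignoring the rest: L(Z0) is { openⁿ atom closeⁿ : n ≥ 0 }. The bracket depth fixes n, and the derivation is forced at every step.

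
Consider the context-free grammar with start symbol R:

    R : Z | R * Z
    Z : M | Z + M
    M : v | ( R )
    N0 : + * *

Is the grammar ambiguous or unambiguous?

(N0 is unreachable from R, so its rules don't affect L(R).) R → R * Z | Z  ;  Z → Z + M | M  — a left-associative chain with M at the bottom. Each string factors uniquely by precedence.

Unambiguous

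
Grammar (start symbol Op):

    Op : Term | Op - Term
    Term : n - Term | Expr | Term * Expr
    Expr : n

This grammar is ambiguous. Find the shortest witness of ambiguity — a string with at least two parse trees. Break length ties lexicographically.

length 1: no string has ≥2 trees
length 3: n - n has 2 parse trees

Two derivations of n - n:
  Op ⇒ Term ⇒ n - Term ⇒ n - Expr ⇒ n - n
  Op ⇒ Op - Term ⇒ Term - Term ⇒ Expr - Term ⇒ n - Term ⇒ n - Expr ⇒ n - n

n - n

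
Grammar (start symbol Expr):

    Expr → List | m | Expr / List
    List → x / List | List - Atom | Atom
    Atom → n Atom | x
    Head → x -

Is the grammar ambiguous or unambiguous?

Ambiguous

Witness: x / x

Derivation 1: Expr ⇒ List ⇒ x / List ⇒ x / Atom ⇒ x / x
Derivation 2: Expr ⇒ Expr / List ⇒ List / List ⇒ Atom / List ⇒ x / List ⇒ x / Atom ⇒ x / x

Two distinct leftmost derivations for the same string.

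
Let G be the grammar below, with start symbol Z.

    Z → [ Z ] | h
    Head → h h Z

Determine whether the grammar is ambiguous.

Only Z is reachable from Z; ignoring the rest: L(Z) is { openⁿ atom closeⁿ : n ≥ 0 }. The bracket depth fixes n, and the derivation is forced at every step.

Unambiguous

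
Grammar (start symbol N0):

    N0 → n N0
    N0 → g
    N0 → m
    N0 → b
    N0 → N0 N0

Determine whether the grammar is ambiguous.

Witness: b b b

Derivation 1: N0 ⇒ N0 N0 ⇒ b N0 ⇒ b N0 N0 ⇒ b b N0 ⇒ b b b
Derivation 2: N0 ⇒ N0 N0 ⇒ N0 N0 N0 ⇒ b N0 N0 ⇒ b b N0 ⇒ b b b

Two distinct leftmost derivations for the same string.

Ambiguous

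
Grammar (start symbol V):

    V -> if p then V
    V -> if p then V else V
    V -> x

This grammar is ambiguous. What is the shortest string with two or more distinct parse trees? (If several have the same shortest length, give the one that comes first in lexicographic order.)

length 1: no string has ≥2 trees
length 4: no string has ≥2 trees
length 6: no string has ≥2 trees
length 7: no string has ≥2 trees
length 9: if p then if p then x else x has 2 parse trees

Two derivations of if p then if p then x else x:
  V ⇒ if p then V ⇒ if p then if p then V else V ⇒ if p then if p then x else V ⇒ if p then if p then x else x
  V ⇒ if p then V else V ⇒ if p then if p then V else V ⇒ if p then if p then x else V ⇒ if p then if p then x else x

if p then if p then x else x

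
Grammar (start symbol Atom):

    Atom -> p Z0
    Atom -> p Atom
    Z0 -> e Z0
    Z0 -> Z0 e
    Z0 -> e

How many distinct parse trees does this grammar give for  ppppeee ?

Parse trees for ppppeee:
  [Atom p [Atom p [Atom p [Atom p [Z0 e [Z0 e [Z0 e]]]]]]]
  [Atom p [Atom p [Atom p [Atom p [Z0 e [Z0 [Z0 e] e]]]]]]
  [Atom p [Atom p [Atom p [Atom p [Z0 [Z0 e [Z0 e]] e]]]]]
  [Atom p [Atom p [Atom p [Atom p [Z0 [Z0 [Z0 e] e] e]]]]]

4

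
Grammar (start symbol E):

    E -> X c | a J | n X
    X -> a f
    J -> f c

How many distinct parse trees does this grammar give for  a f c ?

2

Parse trees for a f c:
  [E [X a f] c]
  [E a [J f c]]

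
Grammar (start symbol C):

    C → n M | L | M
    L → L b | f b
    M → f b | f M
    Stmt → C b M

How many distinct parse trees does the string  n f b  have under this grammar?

1

Parse trees for n f b:
  [C n [M f b]]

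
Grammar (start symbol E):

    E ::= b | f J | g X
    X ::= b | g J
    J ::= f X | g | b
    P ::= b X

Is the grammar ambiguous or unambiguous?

Unambiguous

(P is unreachable from E, so its rules don't affect L(E).) Each reachable nonterminal has at most one production per leading terminal, and all productions are right-linear; the derivation is determined token-by-token.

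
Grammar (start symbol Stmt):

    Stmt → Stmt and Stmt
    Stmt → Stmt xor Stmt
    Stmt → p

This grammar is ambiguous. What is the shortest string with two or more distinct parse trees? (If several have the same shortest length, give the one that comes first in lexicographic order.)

p and p and p

length 1: no string has ≥2 trees
length 3: no string has ≥2 trees
length 5: p and p and p has 2 parse trees

Two derivations of p and p and p:
  Stmt ⇒ Stmt and Stmt ⇒ Stmt and Stmt and Stmt ⇒ p and Stmt and Stmt ⇒ p and p and Stmt ⇒ p and p and p
  Stmt ⇒ Stmt and Stmt ⇒ p and Stmt ⇒ p and Stmt and Stmt ⇒ p and p and Stmt ⇒ p and p and p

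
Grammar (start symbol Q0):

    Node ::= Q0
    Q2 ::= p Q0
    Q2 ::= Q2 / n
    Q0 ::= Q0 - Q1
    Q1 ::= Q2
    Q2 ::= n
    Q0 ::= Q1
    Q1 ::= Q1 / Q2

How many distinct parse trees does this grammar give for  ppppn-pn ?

Parse trees for ppppn-pn:
  [Q0 [Q0 [Q1 [Q2 p [Q0 [Q1 [Q2 p [Q0 [Q1 [Q2 p [Q0 [Q1 [Q2 p [Q0 [Q1 [Q2 n]]]]]]]]]]]]]]] - [Q1 [Q2 p [Q0 [Q1 [Q2 n]]]]]]
  [Q0 [Q1 [Q2 p [Q0 [Q0 [Q1 [Q2 p [Q0 [Q1 [Q2 p [Q0 [Q1 [Q2 p [Q0 [Q1 [Q2 n]]]]]]]]]]]] - [Q1 [Q2 p [Q0 [Q1 [Q2 n]]]]]]]]]
  [Q0 [Q1 [Q2 p [Q0 [Q1 [Q2 p [Q0 [Q0 [Q1 [Q2 p [Q0 [Q1 [Q2 p [Q0 [Q1 [Q2 n]]]]]]]]] - [Q1 [Q2 p [Q0 [Q1 [Q2 n]]]]]]]]]]]]
  [Q0 [Q1 [Q2 p [Q0 [Q1 [Q2 p [Q0 [Q1 [Q2 p [Q0 [Q0 [Q1 [Q2 p [Q0 [Q1 [Q2 n]]]]]] - [Q1 [Q2 p [Q0 [Q1 [Q2 n]]]]]]]]]]]]]]]
  [Q0 [Q1 [Q2 p [Q0 [Q1 [Q2 p [Q0 [Q1 [Q2 p [Q0 [Q1 [Q2 p [Q0 [Q0 [Q1 [Q2 n]]] - [Q1 [Q2 p [Q0 [Q1 [Q2 n]]]]]]]]]]]]]]]]]]

5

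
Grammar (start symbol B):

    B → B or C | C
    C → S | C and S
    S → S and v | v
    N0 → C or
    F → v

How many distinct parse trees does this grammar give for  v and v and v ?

4

Parse trees for v and v and v:
  [B [C [S [S [S v] and v] and v]]]
  [B [C [C [S v]] and [S [S v] and v]]]
  [B [C [C [S [S v] and v]] and [S v]]]
  [B [C [C [C [S v]] and [S v]] and [S v]]]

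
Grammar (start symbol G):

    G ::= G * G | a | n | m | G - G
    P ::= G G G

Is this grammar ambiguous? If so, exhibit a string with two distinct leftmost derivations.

Witness: a * a * a

Derivation 1: G ⇒ G * G ⇒ G * G * G ⇒ a * G * G ⇒ a * a * G ⇒ a * a * a
Derivation 2: G ⇒ G * G ⇒ a * G ⇒ a * G * G ⇒ a * a * G ⇒ a * a * a

Two distinct leftmost derivations for the same string.

Ambiguous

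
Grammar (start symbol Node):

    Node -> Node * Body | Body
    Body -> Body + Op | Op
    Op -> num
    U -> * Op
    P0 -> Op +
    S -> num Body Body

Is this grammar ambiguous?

Unambiguous

Only Node, Body, Op are reachable from Node; ignoring the rest: Node → Node * Body | Body  ;  Body → Body + Op | Op  — a left-associative chain with Op at the bottom. Each string factors uniquely by precedence.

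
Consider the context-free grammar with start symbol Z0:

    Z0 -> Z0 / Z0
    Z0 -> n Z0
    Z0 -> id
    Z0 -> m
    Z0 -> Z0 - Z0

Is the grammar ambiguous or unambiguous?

Ambiguous

Witness: n id - id

Derivation 1: Z0 ⇒ n Z0 ⇒ n Z0 - Z0 ⇒ n id - Z0 ⇒ n id - id
Derivation 2: Z0 ⇒ Z0 - Z0 ⇒ n Z0 - Z0 ⇒ n id - Z0 ⇒ n id - id

Two distinct leftmost derivations for the same string.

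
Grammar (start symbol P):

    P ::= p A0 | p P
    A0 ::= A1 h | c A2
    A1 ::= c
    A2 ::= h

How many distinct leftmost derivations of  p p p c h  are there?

Parse trees for p p p c h:
  [P p [P p [P p [A0 [A1 c] h]]]]
  [P p [P p [P p [A0 c [A2 h]]]]]

2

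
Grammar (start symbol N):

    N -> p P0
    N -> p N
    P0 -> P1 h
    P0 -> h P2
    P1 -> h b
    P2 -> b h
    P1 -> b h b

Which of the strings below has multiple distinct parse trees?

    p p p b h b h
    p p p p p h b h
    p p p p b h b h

p p p b h b h: 1 tree
p p p p p h b h: 2 trees
p p p p b h b h: 1 tree

p p p p p h b h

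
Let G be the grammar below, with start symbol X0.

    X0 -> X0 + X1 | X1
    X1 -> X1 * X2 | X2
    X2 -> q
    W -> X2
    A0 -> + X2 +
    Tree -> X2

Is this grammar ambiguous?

(W, A0, Tree are unreachable from X0, so their rules don't affect L(X0).) This is a standard precedence ladder (X0 over X1 over X2), with each level left-recursive on its own operator ('+' at X0, '*' at X1). That structure is LR(1), hence unambiguous.

Unambiguous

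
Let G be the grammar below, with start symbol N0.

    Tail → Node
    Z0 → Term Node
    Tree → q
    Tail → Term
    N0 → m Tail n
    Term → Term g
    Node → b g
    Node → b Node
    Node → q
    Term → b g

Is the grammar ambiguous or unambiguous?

Witness: m b g n

Derivation 1: N0 ⇒ m Tail n ⇒ m Node n ⇒ m b g n
Derivation 2: N0 ⇒ m Tail n ⇒ m Term n ⇒ m b g n

Two distinct leftmost derivations for the same string.

Ambiguous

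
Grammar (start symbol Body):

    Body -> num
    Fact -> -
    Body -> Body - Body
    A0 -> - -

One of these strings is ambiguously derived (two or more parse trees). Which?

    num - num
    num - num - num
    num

num - num: 1 tree
num - num - num: 2 trees
num: 1 tree

num - num - num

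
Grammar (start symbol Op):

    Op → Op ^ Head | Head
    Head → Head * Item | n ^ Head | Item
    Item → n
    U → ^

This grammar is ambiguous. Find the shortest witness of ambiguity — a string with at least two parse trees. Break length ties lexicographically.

length 1: no string has ≥2 trees
length 3: n ^ n has 2 parse trees

Two derivations of n ^ n:
  Op ⇒ Op ^ Head ⇒ Head ^ Head ⇒ Item ^ Head ⇒ n ^ Head ⇒ n ^ Item ⇒ n ^ n
  Op ⇒ Head ⇒ n ^ Head ⇒ n ^ Item ⇒ n ^ n

n ^ n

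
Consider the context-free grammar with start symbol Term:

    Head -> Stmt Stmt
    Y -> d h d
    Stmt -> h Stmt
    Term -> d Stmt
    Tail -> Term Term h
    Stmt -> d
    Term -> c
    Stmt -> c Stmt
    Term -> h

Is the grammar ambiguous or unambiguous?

Unambiguous

(Tail, Y, Head are unreachable from Term, so their rules don't affect L(Term).) The reachable rules are right-linear with at most one rule per (nonterminal, next-terminal) pair. Each input token forces the next rule, so parsing is deterministic.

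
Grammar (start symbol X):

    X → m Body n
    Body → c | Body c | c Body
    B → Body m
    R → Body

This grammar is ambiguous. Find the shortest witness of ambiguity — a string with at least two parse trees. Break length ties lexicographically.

length 3: no string has ≥2 trees
length 4: m c c n has 2 parse trees

Two derivations of m c c n:
  X ⇒ m Body n ⇒ m Body c n ⇒ m c c n
  X ⇒ m Body n ⇒ m c Body n ⇒ m c c n

m c c n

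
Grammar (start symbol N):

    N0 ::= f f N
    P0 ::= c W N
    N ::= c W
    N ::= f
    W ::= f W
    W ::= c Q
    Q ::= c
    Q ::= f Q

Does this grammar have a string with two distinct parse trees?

(P0, N0 are unreachable from N, so their rules don't affect L(N).) Restricted to the reachable nonterminals, every rule has the form A → t or A → t B, and no two rules for the same A share a first terminal. The grammar encodes a DFA — one run per string.

Unambiguous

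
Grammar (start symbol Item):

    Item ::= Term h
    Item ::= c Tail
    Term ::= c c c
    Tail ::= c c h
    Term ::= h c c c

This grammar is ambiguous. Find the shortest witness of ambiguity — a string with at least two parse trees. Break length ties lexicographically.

c c c h

length 4: c c c h has 2 parse trees

Two derivations of c c c h:
  Item ⇒ Term h ⇒ c c c h
  Item ⇒ c Tail ⇒ c c c h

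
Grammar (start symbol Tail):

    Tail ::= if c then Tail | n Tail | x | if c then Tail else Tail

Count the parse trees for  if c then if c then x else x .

2

Parse trees for if c then if c then x else x:
  [Tail if c then [Tail if c then [Tail x] else [Tail x]]]
  [Tail if c then [Tail if c then [Tail x]] else [Tail x]]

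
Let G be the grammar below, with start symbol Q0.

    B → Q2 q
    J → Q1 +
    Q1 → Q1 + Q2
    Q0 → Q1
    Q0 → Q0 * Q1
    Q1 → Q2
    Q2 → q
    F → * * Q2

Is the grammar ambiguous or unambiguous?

Unambiguous

(J, B, F are unreachable from Q0, so their rules don't affect L(Q0).) Q0 → Q0 * Q1 | Q1  ;  Q1 → Q1 + Q2 | Q2  — a left-associative chain with Q2 at the bottom. Each string factors uniquely by precedence.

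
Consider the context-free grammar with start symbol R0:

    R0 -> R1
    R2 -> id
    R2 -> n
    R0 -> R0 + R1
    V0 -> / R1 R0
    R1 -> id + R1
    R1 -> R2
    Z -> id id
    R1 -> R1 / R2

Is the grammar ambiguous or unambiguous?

Ambiguous

Witness: id + id

Derivation 1: R0 ⇒ R1 ⇒ id + R1 ⇒ id + R2 ⇒ id + id
Derivation 2: R0 ⇒ R0 + R1 ⇒ R1 + R1 ⇒ R2 + R1 ⇒ id + R1 ⇒ id + R2 ⇒ id + id

Two distinct leftmost derivations for the same string.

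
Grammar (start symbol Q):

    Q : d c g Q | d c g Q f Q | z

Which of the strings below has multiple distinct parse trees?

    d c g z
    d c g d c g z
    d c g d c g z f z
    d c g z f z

d c g z: 1 tree
d c g d c g z: 1 tree
d c g d c g z f z: 2 trees
d c g z f z: 1 tree

d c g d c g z f z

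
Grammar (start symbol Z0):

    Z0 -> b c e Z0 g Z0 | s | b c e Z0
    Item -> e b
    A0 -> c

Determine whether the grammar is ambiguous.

Ambiguous

Witness: b c e b c e s g s

Derivation 1: Z0 ⇒ b c e Z0 g Z0 ⇒ b c e b c e Z0 g Z0 ⇒ b c e b c e s g Z0 ⇒ b c e b c e s g s
Derivation 2: Z0 ⇒ b c e Z0 ⇒ b c e b c e Z0 g Z0 ⇒ b c e b c e s g Z0 ⇒ b c e b c e s g s

Two distinct leftmost derivations for the same string.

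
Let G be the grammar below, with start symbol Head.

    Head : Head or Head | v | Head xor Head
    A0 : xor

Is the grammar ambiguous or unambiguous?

Witness: v or v or v

Derivation 1: Head ⇒ Head or Head ⇒ Head or Head or Head ⇒ v or Head or Head ⇒ v or v or Head ⇒ v or v or v
Derivation 2: Head ⇒ Head or Head ⇒ v or Head ⇒ v or Head or Head ⇒ v or v or Head ⇒ v or v or v

Two distinct leftmost derivations for the same string.

Ambiguous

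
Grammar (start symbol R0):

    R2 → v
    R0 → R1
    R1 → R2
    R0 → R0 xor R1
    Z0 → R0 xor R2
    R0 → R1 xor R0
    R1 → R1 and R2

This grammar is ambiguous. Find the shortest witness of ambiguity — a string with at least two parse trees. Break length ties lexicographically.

length 1: no string has ≥2 trees
length 3: v xor v has 2 parse trees

Two derivations of v xor v:
  R0 ⇒ R0 xor R1 ⇒ R1 xor R1 ⇒ R2 xor R1 ⇒ v xor R1 ⇒ v xor R2 ⇒ v xor v
  R0 ⇒ R1 xor R0 ⇒ R2 xor R0 ⇒ v xor R0 ⇒ v xor R1 ⇒ v xor R2 ⇒ v xor v

v xor v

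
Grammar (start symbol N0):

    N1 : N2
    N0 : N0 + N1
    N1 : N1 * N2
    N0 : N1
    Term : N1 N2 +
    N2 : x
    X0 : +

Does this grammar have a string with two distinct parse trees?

Unambiguous

(Term, X0 are unreachable from N0, so their rules don't affect L(N0).) This is a standard precedence ladder (N0 over N1 over N2), with each level left-recursive on its own operator ('+' at N0, '*' at N1). That structure is LR(1), hence unambiguous.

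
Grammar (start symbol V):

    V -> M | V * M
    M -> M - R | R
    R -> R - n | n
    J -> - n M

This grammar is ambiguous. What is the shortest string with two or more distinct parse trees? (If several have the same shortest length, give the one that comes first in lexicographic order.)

length 1: no string has ≥2 trees
length 3: n - n has 2 parse trees

Two derivations of n - n:
  V ⇒ M ⇒ M - R ⇒ R - R ⇒ n - R ⇒ n - n
  V ⇒ M ⇒ R ⇒ R - n ⇒ n - n

n - n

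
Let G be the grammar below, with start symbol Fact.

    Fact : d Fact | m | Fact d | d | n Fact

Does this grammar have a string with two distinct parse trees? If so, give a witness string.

Ambiguous

Witness: d d

Derivation 1: Fact ⇒ d Fact ⇒ d d
Derivation 2: Fact ⇒ Fact d ⇒ d d

Two distinct leftmost derivations for the same string.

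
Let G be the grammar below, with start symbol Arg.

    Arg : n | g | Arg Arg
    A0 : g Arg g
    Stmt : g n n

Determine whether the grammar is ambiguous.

Witness: g g g

Derivation 1: Arg ⇒ Arg Arg ⇒ g Arg ⇒ g Arg Arg ⇒ g g Arg ⇒ g g g
Derivation 2: Arg ⇒ Arg Arg ⇒ Arg Arg Arg ⇒ g Arg Arg ⇒ g g Arg ⇒ g g g

Two distinct leftmost derivations for the same string.

Ambiguous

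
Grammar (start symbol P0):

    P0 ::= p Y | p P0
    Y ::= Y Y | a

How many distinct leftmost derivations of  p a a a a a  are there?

14

Parse trees for p a a a a a (showing first 6 of 14):
  [P0 p [Y [Y a] [Y [Y a] [Y [Y a] [Y [Y a] [Y a]]]]]]
  [P0 p [Y [Y a] [Y [Y a] [Y [Y [Y a] [Y a]] [Y a]]]]]
  [P0 p [Y [Y a] [Y [Y [Y a] [Y a]] [Y [Y a] [Y a]]]]]
  [P0 p [Y [Y a] [Y [Y [Y a] [Y [Y a] [Y a]]] [Y a]]]]
  [P0 p [Y [Y a] [Y [Y [Y [Y a] [Y a]] [Y a]] [Y a]]]]
  [P0 p [Y [Y [Y a] [Y a]] [Y [Y a] [Y [Y a] [Y a]]]]]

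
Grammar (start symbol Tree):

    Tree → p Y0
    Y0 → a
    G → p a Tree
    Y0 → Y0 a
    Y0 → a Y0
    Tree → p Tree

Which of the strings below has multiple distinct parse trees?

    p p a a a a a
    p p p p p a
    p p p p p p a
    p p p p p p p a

p p a a a a a: 16 trees
p p p p p a: 1 tree
p p p p p p a: 1 tree
p p p p p p p a: 1 tree

p p a a a a a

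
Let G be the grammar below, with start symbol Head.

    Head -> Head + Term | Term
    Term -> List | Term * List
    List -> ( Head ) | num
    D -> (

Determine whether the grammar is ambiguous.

Only Head, Term, List are reachable from Head; ignoring the rest: The grammar is stratified — Head handles '+' (left-recursive), Term handles '*', List atoms. Each operator has a fixed associativity and precedence level, so every string has one parse.

Unambiguous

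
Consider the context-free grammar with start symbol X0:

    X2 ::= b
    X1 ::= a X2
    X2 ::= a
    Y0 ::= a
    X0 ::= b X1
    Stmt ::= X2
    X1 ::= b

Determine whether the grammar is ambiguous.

Unambiguous

Only X0, X1, X2 are reachable from X0; ignoring the rest: The reachable rules are right-linear with at most one rule per (nonterminal, next-terminal) pair. Each input token forces the next rule, so parsing is deterministic.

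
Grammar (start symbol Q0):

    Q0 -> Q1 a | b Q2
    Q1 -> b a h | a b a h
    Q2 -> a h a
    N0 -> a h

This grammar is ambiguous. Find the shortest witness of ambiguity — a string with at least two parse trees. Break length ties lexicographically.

length 4: b a h a has 2 parse trees

Two derivations of b a h a:
  Q0 ⇒ Q1 a ⇒ b a h a
  Q0 ⇒ b Q2 ⇒ b a h a

b a h a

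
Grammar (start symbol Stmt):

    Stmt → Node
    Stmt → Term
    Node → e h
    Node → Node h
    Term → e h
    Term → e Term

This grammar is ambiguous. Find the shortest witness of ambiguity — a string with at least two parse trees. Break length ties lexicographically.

e h

length 2: e h has 2 parse trees

Two derivations of e h:
  Stmt ⇒ Node ⇒ e h
  Stmt ⇒ Term ⇒ e h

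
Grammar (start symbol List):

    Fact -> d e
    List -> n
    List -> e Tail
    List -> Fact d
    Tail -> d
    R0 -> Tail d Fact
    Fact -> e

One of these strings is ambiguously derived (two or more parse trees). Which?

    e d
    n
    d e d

e d: 2 trees
n: 1 tree
d e d: 1 tree

e d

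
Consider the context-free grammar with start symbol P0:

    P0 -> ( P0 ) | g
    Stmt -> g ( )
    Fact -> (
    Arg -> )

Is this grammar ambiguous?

(Stmt, Fact, Arg are unreachable from P0, so their rules don't affect L(P0).) Each string is a nest of matched brackets around a single atom. An opening bracket forces the recursive rule; an atom forces the base rule.

Unambiguous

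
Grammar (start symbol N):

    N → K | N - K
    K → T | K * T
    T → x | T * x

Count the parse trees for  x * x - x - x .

Parse trees for x * x - x - x:
  [N [N [N [K [T [T x] * x]]] - [K [T x]]] - [K [T x]]]
  [N [N [N [K [K [T x]] * [T x]]] - [K [T x]]] - [K [T x]]]

2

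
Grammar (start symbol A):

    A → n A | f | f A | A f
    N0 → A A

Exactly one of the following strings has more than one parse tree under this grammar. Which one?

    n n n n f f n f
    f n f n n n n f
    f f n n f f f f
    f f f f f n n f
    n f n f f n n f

n n n n f f n f: 1 tree
f n f n n n n f: 1 tree
f f n n f f f f: 64 trees
f f f f f n n f: 1 tree
n f n f f n n f: 1 tree

f f n n f f f f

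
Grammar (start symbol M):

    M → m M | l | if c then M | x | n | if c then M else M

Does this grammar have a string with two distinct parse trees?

Ambiguous

Witness: if c then if c then l else l

Derivation 1: M ⇒ if c then M ⇒ if c then if c then M else M ⇒ if c then if c then l else M ⇒ if c then if c then l else l
Derivation 2: M ⇒ if c then M else M ⇒ if c then if c then M else M ⇒ if c then if c then l else M ⇒ if c then if c then l else l

Two distinct leftmost derivations for the same string.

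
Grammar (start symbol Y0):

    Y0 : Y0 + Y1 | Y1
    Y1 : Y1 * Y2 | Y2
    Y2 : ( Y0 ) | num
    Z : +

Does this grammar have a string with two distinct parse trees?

Unambiguous

(Z is unreachable from Y0, so its rules don't affect L(Y0).) The grammar is stratified — Y0 handles '+' (left-recursive), Y1 handles '*', Y2 atoms. Each operator has a fixed associativity and precedence level, so every string has one parse.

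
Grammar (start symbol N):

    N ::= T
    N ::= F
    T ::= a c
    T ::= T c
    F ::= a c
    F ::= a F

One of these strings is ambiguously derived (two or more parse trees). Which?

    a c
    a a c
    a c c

a c

a c: 2 trees
a a c: 1 tree
a c c: 1 tree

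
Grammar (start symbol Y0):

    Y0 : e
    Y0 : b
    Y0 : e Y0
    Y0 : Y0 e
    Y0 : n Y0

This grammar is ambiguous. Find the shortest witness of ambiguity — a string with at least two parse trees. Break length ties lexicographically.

length 1: no string has ≥2 trees
length 2: e e has 2 parse trees

Two derivations of e e:
  Y0 ⇒ e Y0 ⇒ e e
  Y0 ⇒ Y0 e ⇒ e e

e e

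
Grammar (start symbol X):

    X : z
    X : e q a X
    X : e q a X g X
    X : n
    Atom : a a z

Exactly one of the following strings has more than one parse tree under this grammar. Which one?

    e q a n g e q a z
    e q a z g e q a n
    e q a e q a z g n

e q a e q a z g n

e q a n g e q a z: 1 tree
e q a z g e q a n: 1 tree
e q a e q a z g n: 2 trees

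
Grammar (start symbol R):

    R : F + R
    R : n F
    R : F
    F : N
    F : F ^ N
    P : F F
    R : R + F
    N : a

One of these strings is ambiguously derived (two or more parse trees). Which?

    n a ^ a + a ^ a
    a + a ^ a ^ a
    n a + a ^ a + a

a + a ^ a ^ a

n a ^ a + a ^ a: 1 tree
a + a ^ a ^ a: 2 trees
n a + a ^ a + a: 1 tree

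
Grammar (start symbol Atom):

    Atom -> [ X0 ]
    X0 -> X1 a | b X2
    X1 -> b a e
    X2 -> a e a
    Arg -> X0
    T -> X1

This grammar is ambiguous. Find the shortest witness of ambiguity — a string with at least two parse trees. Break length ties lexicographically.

length 6: [ b a e a ] has 2 parse trees

Two derivations of [ b a e a ]:
  Atom ⇒ [ X0 ] ⇒ [ X1 a ] ⇒ [ b a e a ]
  Atom ⇒ [ X0 ] ⇒ [ b X2 ] ⇒ [ b a e a ]

[ b a e a ]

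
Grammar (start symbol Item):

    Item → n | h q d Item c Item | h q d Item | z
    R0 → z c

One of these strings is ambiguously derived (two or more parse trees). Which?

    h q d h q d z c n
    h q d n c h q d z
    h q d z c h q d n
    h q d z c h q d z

h q d h q d z c n: 2 trees
h q d n c h q d z: 1 tree
h q d z c h q d n: 1 tree
h q d z c h q d z: 1 tree

h q d h q d z c n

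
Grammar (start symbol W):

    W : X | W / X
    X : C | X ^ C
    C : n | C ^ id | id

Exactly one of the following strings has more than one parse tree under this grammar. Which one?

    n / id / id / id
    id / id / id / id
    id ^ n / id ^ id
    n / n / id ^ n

n / id / id / id: 1 tree
id / id / id / id: 1 tree
id ^ n / id ^ id: 2 trees
n / n / id ^ n: 1 tree

id ^ n / id ^ id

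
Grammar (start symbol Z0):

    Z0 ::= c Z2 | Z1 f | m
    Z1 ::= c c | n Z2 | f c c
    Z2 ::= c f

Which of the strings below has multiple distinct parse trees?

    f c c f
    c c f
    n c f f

c c f

f c c f: 1 tree
c c f: 2 trees
n c f f: 1 tree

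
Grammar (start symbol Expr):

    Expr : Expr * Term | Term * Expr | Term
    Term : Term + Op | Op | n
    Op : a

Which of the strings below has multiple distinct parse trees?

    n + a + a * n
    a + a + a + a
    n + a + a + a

n + a + a * n

n + a + a * n: 2 trees
a + a + a + a: 1 tree
n + a + a + a: 1 tree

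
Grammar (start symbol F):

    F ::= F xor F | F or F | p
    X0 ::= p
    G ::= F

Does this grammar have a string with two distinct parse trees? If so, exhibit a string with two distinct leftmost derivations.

Ambiguous

Witness: p or p or p

Derivation 1: F ⇒ F or F ⇒ F or F or F ⇒ p or F or F ⇒ p or p or F ⇒ p or p or p
Derivation 2: F ⇒ F or F ⇒ p or F ⇒ p or F or F ⇒ p or p or F ⇒ p or p or p

Two distinct leftmost derivations for the same string.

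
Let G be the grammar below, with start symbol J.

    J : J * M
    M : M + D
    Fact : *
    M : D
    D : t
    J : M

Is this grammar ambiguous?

Unambiguous

Only J, M, D are reachable from J; ignoring the rest: This is a standard precedence ladder (J over M over D), with each level left-recursive on its own operator ('*' at J, '+' at M). That structure is LR(1), hence unambiguous.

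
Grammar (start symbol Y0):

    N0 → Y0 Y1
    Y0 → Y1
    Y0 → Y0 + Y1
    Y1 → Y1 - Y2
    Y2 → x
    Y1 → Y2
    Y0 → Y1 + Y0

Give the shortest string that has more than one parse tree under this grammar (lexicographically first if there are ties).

length 1: no string has ≥2 trees
length 3: x + x has 2 parse trees

Two derivations of x + x:
  Y0 ⇒ Y0 + Y1 ⇒ Y1 + Y1 ⇒ Y2 + Y1 ⇒ x + Y1 ⇒ x + Y2 ⇒ x + x
  Y0 ⇒ Y1 + Y0 ⇒ Y2 + Y0 ⇒ x + Y0 ⇒ x + Y1 ⇒ x + Y2 ⇒ x + x

x + x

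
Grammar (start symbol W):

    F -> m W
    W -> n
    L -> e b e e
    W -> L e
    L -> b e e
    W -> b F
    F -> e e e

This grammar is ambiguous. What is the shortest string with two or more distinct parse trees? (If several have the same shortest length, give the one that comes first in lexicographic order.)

b e e e

length 1: no string has ≥2 trees
length 3: no string has ≥2 trees
length 4: b e e e has 2 parse trees

Two derivations of b e e e:
  W ⇒ L e ⇒ b e e e
  W ⇒ b F ⇒ b e e e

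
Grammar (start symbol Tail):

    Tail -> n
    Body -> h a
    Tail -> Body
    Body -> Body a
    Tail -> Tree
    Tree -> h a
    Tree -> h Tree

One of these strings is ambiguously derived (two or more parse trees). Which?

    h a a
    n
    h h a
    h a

h a a: 1 tree
n: 1 tree
h h a: 1 tree
h a: 2 trees

h a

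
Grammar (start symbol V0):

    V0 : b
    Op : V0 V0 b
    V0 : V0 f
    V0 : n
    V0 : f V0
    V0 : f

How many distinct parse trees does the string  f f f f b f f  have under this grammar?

Parse trees for f f f f b f f (showing first 6 of 15):
  [V0 [V0 [V0 f [V0 f [V0 f [V0 f [V0 b]]]]] f] f]
  [V0 [V0 f [V0 [V0 f [V0 f [V0 f [V0 b]]]] f]] f]
  [V0 [V0 f [V0 f [V0 [V0 f [V0 f [V0 b]]] f]]] f]
  [V0 [V0 f [V0 f [V0 f [V0 [V0 f [V0 b]] f]]]] f]
  [V0 [V0 f [V0 f [V0 f [V0 f [V0 [V0 b] f]]]]] f]
  [V0 f [V0 [V0 [V0 f [V0 f [V0 f [V0 b]]]] f] f]]

15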